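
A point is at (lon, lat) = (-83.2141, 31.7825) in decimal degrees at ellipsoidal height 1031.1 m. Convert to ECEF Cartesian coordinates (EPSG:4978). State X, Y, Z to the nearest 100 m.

WGS84: a = 6378137 m, e² = 0.006694380; N(φ) = a/√(1−e²sin²φ) = 6384067.618 m.
X = (N+h)·cosφ·cosλ = 641332.069 m; Y = (N+h)·cosφ·sinλ = -5389653.215 m; Z = (N(1−e²)+h)·sinφ = 3340497.530 m.

X 641300 m, Y -5389700 m, Z 3340500 m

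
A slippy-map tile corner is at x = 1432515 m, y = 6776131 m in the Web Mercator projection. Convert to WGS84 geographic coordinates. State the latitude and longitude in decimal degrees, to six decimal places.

lat 51.867100°, lon 12.868501°

R = 6378137 m. λ = x/R = 12.86850119°.
φ = 2·arctan(exp(y/R)) − 90° = 2·arctan(2.89331) − 90° = 51.86709995°.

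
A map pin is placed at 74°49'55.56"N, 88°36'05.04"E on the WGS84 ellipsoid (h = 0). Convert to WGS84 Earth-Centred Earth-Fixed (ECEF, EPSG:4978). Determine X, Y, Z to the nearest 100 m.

X 40900 m, Y 1673600 m, Z 6133900 m

WGS84: a = 6378137 m, e² = 0.006694380; N(φ) = a/√(1−e²sin²φ) = 6398117.797 m.
X = (N+h)·cosφ·cosλ = 40859.987 m; Y = (N+h)·cosφ·sinλ = 1673559.113 m; Z = (N(1−e²)+h)·sinφ = 6133888.745 m.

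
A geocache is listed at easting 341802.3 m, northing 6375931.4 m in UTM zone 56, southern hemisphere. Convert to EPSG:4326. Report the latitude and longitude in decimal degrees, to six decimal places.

Zone 56S: λ₀ = 153°, k₀ = 0.9996, false easting 500000 m, false northing 10000000 m.
Meridian distance M = (N − FN)/k₀ = -3625518.8 m.
Inverse transverse Mercator on WGS84 gives φ = -32.74310011°, λ = 151.31150041°.

lat -32.743100°, lon 151.311500°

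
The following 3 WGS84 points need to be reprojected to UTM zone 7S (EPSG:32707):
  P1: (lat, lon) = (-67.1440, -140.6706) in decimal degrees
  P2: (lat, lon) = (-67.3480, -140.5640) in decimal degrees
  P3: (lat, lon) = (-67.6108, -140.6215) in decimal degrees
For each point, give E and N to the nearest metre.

UTM zone 7S: λ₀ = -141°, k₀ = 0.9996.
P1 (-67.1440°, -140.6706°) → (514277.588, 2552529.212) m.
P2 (-67.3480°, -140.5640°) → (518738.437, 2529759.179) m.
P3 (-67.6108°, -140.6215°) → (516088.441, 2500477.865) m.

P1: E 514278 m, N 2552529 m; P2: E 518738 m, N 2529759 m; P3: E 516088 m, N 2500478 m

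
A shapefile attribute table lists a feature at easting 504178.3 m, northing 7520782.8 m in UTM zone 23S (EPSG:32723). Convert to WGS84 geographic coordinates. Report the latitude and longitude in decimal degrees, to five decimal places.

Zone 23S: λ₀ = -45°, k₀ = 0.9996, false easting 500000 m, false northing 10000000 m.
Meridian distance M = (N − FN)/k₀ = -2480209.3 m.
Inverse transverse Mercator on WGS84 gives φ = -22.41909993°, λ = -44.95940040°.

lat -22.41910°, lon -44.95940°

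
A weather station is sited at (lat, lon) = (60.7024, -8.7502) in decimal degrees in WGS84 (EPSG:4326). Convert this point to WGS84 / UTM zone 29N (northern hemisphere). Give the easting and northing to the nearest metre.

Zone 29 central meridian λ₀ = 6×29 − 183 = -9°; Δλ = +0.2498°.
Transverse Mercator on WGS84 with k₀ = 0.9996 gives E = 513636.834 m, N = 6729665.975 m.

E 513637 m, N 6729666 m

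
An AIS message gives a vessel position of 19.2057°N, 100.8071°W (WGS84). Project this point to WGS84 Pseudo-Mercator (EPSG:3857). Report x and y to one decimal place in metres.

x -11221795.0 m, y 2179168.8 m

Web Mercator is spherical with R = a = 6378137 m.
x = R·λ = 6378137 × -1.759415804 = -11221795.040 m.
y = R·ln tan(π/4 + φ/2) = 6378137 × 0.341662274 = 2179168.790 m.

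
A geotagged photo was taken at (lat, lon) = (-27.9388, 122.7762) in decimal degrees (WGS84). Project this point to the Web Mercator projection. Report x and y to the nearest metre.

Web Mercator is spherical with R = a = 6378137 m.
x = R·λ = 6378137 × 2.142848933 = 13667384.066 m.
y = R·ln tan(π/4 + φ/2) = 6378137 × -0.508182885 = -3241260.059 m.

x 13667384 m, y -3241260 m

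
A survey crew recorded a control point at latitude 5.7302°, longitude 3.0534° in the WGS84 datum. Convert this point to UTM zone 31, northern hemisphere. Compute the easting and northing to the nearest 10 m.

E 505910 m, N 633380 m

Zone 31 central meridian λ₀ = 6×31 − 183 = 3°; Δλ = +0.0534°.
Transverse Mercator on WGS84 with k₀ = 0.9996 gives E = 505912.589 m, N = 633380.708 m.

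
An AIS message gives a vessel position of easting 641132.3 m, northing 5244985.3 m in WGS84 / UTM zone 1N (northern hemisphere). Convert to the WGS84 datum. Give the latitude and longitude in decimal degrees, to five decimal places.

Zone 1N: λ₀ = -177°, k₀ = 0.9996, false easting 500000 m.
Meridian distance M = (N − FN)/k₀ = 5247084.1 m.
Inverse transverse Mercator on WGS84 gives φ = 47.34309980°, λ = -175.13160003°.

lat 47.34310°, lon -175.13160°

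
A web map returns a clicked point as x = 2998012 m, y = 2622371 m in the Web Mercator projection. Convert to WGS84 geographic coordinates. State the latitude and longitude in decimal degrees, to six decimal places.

R = 6378137 m. λ = x/R = 26.93160002°.
φ = 2·arctan(exp(y/R)) − 90° = 2·arctan(1.50855) − 90° = 22.92019979°.

lat 22.920200°, lon 26.931600°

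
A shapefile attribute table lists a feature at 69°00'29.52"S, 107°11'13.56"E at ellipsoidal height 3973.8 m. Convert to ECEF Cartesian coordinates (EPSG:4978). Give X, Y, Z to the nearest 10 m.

X -677560 m, Y 2190590 m, Z -5936010 m

WGS84: a = 6378137 m, e² = 0.006694380; N(φ) = a/√(1−e²sin²φ) = 6396827.941 m.
X = (N+h)·cosφ·cosλ = -677561.511 m; Y = (N+h)·cosφ·sinλ = 2190593.427 m; Z = (N(1−e²)+h)·sinφ = -5936010.725 m.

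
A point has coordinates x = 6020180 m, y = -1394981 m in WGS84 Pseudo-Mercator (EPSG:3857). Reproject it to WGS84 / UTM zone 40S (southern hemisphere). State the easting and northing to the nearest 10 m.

Web Mercator inverse (R = 6378137 m) → φ = -12.43259922°, λ = 54.08019707°.
UTM 40S forward: E = 182543.221 m, N = 8623867.079 m.

E 182540 m, N 8623870 m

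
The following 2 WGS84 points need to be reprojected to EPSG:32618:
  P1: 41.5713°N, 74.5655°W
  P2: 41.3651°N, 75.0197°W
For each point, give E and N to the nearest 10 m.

UTM zone 18N: λ₀ = -75°, k₀ = 0.9996.
P1 (41.5713°, -74.5655°) → (536224.812, 4602271.080) m.
P2 (41.3651°, -75.0197°) → (498352.376, 4579288.101) m.

P1: E 536220 m, N 4602270 m; P2: E 498350 m, N 4579290 m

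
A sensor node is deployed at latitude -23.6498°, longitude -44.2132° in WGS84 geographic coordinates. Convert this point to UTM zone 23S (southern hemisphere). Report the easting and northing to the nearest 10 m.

E 580240 m, N 7384320 m

Zone 23 central meridian λ₀ = 6×23 − 183 = -45°; Δλ = +0.7868°.
Transverse Mercator on WGS84 with k₀ = 0.9996 gives E = 580243.060 m, N = 7384323.569 m.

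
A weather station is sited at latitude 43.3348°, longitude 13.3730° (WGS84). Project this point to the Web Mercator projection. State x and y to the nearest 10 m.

x 1488680 m, y 5363070 m

Web Mercator is spherical with R = a = 6378137 m.
x = R·λ = 6378137 × 0.233402881 = 1488675.550 m.
y = R·ln tan(π/4 + φ/2) = 6378137 × 0.840852346 = 5363071.460 m.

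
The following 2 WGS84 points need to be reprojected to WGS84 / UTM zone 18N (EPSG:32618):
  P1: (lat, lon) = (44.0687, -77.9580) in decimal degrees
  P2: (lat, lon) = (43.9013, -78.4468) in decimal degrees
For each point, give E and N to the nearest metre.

P1: E 263115 m, N 4883758 m; P2: E 223192 m, N 4866688 m

UTM zone 18N: λ₀ = -75°, k₀ = 0.9996.
P1 (44.0687°, -77.9580°) → (263115.232, 4883758.149) m.
P2 (43.9013°, -78.4468°) → (223191.562, 4866687.602) m.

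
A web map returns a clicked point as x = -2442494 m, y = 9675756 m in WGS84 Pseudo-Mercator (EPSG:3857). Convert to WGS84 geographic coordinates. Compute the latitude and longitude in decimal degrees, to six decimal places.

R = 6378137 m. λ = x/R = -21.94129692°.
φ = 2·arctan(exp(y/R)) − 90° = 2·arctan(4.55862) − 90° = 65.25459978°.

lat 65.254600°, lon -21.941297°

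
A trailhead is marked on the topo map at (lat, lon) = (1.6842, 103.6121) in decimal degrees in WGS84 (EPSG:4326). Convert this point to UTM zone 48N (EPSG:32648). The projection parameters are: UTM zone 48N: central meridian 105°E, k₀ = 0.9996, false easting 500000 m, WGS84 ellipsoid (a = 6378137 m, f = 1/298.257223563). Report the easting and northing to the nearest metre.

Zone 48 central meridian λ₀ = 6×48 − 183 = 105°; Δλ = -1.3879°.
Transverse Mercator on WGS84 with k₀ = 0.9996 gives E = 345612.575 m, N = 186210.208 m.

E 345613 m, N 186210 m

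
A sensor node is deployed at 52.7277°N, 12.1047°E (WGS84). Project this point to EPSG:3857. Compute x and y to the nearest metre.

x 1347489 m, y 6932788 m

Web Mercator is spherical with R = a = 6378137 m.
x = R·λ = 6378137 × 0.211266870 = 1347489.040 m.
y = R·ln tan(π/4 + φ/2) = 6378137 × 1.086961250 = 6932787.769 m.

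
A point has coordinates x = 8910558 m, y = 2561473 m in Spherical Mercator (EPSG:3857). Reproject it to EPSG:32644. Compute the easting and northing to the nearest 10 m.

E 401700 m, N 2479120 m

Web Mercator inverse (R = 6378137 m) → φ = 22.41540339°, λ = 80.04490441°.
UTM 44N forward: E = 401700.676 m, N = 2479119.895 m.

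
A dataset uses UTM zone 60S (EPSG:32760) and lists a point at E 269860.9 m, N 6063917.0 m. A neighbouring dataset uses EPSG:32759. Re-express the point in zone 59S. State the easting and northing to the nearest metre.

E 813825 m, N 6061367 m

UTM 60S → geographic: φ = -35.54169975°, λ = 174.46139966°.
UTM 59S (λ₀ = 171°) forward: E = 813825.114 m, N = 6061367.462 m.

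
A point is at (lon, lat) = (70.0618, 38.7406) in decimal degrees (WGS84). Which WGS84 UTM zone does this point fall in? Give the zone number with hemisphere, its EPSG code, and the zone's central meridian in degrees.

UTM zone = ⌊(λ + 180)/6⌋ + 1; 70.0618° ∈ [66°, 72°) → zone 42.
Hemisphere: N (φ ≥ 0).
Central meridian λ₀ = 6×42 − 183 = 69°.
EPSG code: 32642.

Zone 42N (EPSG:32642), central meridian 69°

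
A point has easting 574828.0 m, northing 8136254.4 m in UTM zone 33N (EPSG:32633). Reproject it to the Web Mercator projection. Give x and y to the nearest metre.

x 1929668 m, y 12241637 m

Unproject from UTM 33N (λ₀ = 15°) → φ = 73.30759995°, λ = 17.33450140°.
Web Mercator (R = 6378137 m): x = 1929667.869 m, y = 12241636.573 m.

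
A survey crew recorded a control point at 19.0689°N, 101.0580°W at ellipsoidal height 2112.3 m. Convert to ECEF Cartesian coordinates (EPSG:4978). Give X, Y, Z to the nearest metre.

X -1157010 m, Y -5920298 m, Z 2071249 m

WGS84: a = 6378137 m, e² = 0.006694380; N(φ) = a/√(1−e²sin²φ) = 6380416.914 m.
X = (N+h)·cosφ·cosλ = -1157010.143 m; Y = (N+h)·cosφ·sinλ = -5920298.290 m; Z = (N(1−e²)+h)·sinφ = 2071249.265 m.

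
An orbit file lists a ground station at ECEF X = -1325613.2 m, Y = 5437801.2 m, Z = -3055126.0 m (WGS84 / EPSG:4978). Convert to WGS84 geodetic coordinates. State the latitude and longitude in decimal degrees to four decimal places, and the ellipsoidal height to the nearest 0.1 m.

lat -28.7898°, lon 103.7002°, h 3367.4 m

λ = atan2(Y, X) = 103.70020047°; p = √(X²+Y²) = 5597046.7 m.
Bowring's method on WGS84 (a = 6378137 m, b = 6356752.314 m) gives φ = -28.78980015°, h = 3367.431 m.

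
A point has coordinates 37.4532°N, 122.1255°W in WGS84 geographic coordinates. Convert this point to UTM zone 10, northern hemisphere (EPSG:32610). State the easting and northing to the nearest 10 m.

Zone 10 central meridian λ₀ = 6×10 − 183 = -123°; Δλ = +0.8745°.
Transverse Mercator on WGS84 with k₀ = 0.9996 gives E = 577346.126 m, N = 4145508.210 m.

E 577350 m, N 4145510 m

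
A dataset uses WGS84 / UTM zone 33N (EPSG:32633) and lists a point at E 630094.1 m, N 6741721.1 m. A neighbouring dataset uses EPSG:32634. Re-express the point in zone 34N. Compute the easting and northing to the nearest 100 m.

UTM 33N → geographic: φ = 60.78959993°, λ = 17.38990068°.
UTM 34N (λ₀ = 21°) forward: E = 303522.740 m, N = 6744757.741 m.

E 303500 m, N 6744800 m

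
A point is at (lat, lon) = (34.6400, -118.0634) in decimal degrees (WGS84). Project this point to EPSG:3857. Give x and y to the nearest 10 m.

x -13142760 m, y 4115070 m

Web Mercator is spherical with R = a = 6378137 m.
x = R·λ = 6378137 × -2.060595056 = -13142757.569 m.
y = R·ln tan(π/4 + φ/2) = 6378137 × 0.645183000 = 4115065.566 m.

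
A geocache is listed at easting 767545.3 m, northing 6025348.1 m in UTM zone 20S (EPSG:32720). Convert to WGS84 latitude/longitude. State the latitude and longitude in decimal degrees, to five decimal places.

lat -35.87960°, lon -60.03640°

Zone 20S: λ₀ = -63°, k₀ = 0.9996, false easting 500000 m, false northing 10000000 m.
Meridian distance M = (N − FN)/k₀ = -3976242.4 m.
Inverse transverse Mercator on WGS84 gives φ = -35.87960010°, λ = -60.03639987°.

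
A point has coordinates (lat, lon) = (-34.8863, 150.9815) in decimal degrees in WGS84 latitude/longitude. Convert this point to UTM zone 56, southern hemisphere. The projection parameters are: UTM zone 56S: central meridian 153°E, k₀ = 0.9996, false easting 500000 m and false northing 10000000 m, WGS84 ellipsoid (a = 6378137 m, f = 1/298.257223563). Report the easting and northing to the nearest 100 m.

E 315500 m, N 6137700 m

Zone 56 central meridian λ₀ = 6×56 − 183 = 153°; Δλ = -2.0185°.
Transverse Mercator on WGS84 with k₀ = 0.9996 gives E = 315540.810 m, N = 6137706.881 m.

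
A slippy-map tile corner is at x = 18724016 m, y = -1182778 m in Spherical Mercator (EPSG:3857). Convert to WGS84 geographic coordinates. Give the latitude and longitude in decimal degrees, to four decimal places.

lat -10.5647°, lon 168.2007°

R = 6378137 m. λ = x/R = 168.20069753°.
φ = 2·arctan(exp(y/R)) − 90° = 2·arctan(0.83074) − 90° = -10.56469641°.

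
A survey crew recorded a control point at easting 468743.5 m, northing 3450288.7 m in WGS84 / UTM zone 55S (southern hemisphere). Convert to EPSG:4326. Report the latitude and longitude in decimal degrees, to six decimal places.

Zone 55S: λ₀ = 147°, k₀ = 0.9996, false easting 500000 m, false northing 10000000 m.
Meridian distance M = (N − FN)/k₀ = -6552332.2 m.
Inverse transverse Mercator on WGS84 gives φ = -59.08559980°, λ = 146.45459929°.

lat -59.085600°, lon 146.454599°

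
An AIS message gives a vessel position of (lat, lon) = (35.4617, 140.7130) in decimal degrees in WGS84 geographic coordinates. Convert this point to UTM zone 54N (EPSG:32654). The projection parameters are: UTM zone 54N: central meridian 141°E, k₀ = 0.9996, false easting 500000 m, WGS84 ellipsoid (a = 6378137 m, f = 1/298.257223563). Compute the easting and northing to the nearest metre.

E 473959 m, N 3924284 m

Zone 54 central meridian λ₀ = 6×54 − 183 = 141°; Δλ = -0.2870°.
Transverse Mercator on WGS84 with k₀ = 0.9996 gives E = 473958.695 m, N = 3924283.633 m.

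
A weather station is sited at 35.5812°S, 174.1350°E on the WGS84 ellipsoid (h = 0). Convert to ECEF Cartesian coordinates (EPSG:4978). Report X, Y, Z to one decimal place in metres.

X -5165990.3 m, Y 530663.9 m, Z -3690498.8 m

WGS84: a = 6378137 m, e² = 0.006694380; N(φ) = a/√(1−e²sin²φ) = 6385377.098 m.
X = (N+h)·cosφ·cosλ = -5165990.286 m; Y = (N+h)·cosφ·sinλ = 530663.941 m; Z = (N(1−e²)+h)·sinφ = -3690498.783 m.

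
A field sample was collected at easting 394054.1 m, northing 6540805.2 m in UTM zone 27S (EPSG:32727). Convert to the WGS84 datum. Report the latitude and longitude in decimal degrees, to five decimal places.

Zone 27S: λ₀ = -21°, k₀ = 0.9996, false easting 500000 m, false northing 10000000 m.
Meridian distance M = (N − FN)/k₀ = -3460579.0 m.
Inverse transverse Mercator on WGS84 gives φ = -31.26219968°, λ = -22.11279953°.

lat -31.26220°, lon -22.11280°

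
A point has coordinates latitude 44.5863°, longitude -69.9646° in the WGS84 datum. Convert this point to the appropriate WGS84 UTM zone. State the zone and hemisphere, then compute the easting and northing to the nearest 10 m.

Longitude -69.9646° lies in the 6° band [-72°, -66°), giving zone 19; latitude is north of the equator, so 19N.
Zone 19 central meridian λ₀ = 6×19 − 183 = -69°; Δλ = -0.9646°.
Transverse Mercator on WGS84 with k₀ = 0.9996 gives E = 423429.615 m, N = 4937447.729 m.

Zone 19N: E 423430 m, N 4937450 m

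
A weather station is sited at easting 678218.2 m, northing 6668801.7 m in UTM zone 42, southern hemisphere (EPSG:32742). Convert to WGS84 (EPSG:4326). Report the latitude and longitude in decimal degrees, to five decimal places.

lat -30.09900°, lon 70.84950°

Zone 42S: λ₀ = 69°, k₀ = 0.9996, false easting 500000 m, false northing 10000000 m.
Meridian distance M = (N − FN)/k₀ = -3332531.3 m.
Inverse transverse Mercator on WGS84 gives φ = -30.09900027°, λ = 70.84950031°.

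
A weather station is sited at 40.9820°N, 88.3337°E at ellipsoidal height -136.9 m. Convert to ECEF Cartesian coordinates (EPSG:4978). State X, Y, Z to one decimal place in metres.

X 140209.8 m, Y 4819759.9 m, Z 4160824.6 m

WGS84: a = 6378137 m, e² = 0.006694380; N(φ) = a/√(1−e²sin²φ) = 6387339.061 m.
X = (N+h)·cosφ·cosλ = 140209.820 m; Y = (N+h)·cosφ·sinλ = 4819759.907 m; Z = (N(1−e²)+h)·sinφ = 4160824.573 m.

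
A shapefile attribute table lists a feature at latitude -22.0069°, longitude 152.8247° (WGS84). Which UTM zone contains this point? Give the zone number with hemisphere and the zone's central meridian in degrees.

UTM zone = ⌊(λ + 180)/6⌋ + 1; 152.8247° ∈ [150°, 156°) → zone 56.
Hemisphere: S (φ < 0).
Central meridian λ₀ = 6×56 − 183 = 153°.

Zone 56S, central meridian 153°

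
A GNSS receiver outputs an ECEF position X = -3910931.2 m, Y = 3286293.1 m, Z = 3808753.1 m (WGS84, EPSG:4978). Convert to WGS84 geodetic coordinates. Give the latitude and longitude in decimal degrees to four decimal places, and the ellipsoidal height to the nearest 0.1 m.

λ = atan2(Y, X) = 139.96020011°; p = √(X²+Y²) = 5108336.8 m.
Bowring's method on WGS84 (a = 6378137 m, b = 6356752.314 m) gives φ = 36.89260015°, h = 1475.042 m.

lat 36.8926°, lon 139.9602°, h 1475.0 m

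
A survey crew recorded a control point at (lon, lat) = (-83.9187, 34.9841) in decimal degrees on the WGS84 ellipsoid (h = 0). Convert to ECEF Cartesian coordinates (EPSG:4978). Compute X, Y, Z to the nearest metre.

X 554216 m, Y -5201999 m, Z 3636422 m

WGS84: a = 6378137 m, e² = 0.006694380; N(φ) = a/√(1−e²sin²φ) = 6385166.590 m.
X = (N+h)·cosφ·cosλ = 554216.162 m; Y = (N+h)·cosφ·sinλ = -5201998.865 m; Z = (N(1−e²)+h)·sinφ = 3636421.823 m.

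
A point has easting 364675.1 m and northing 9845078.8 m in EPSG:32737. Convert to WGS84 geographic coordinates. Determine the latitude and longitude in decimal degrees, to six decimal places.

lat -1.401300°, lon 37.783600°

Zone 37S: λ₀ = 39°, k₀ = 0.9996, false easting 500000 m, false northing 10000000 m.
Meridian distance M = (N − FN)/k₀ = -154983.2 m.
Inverse transverse Mercator on WGS84 gives φ = -1.40130003°, λ = 37.78359980°.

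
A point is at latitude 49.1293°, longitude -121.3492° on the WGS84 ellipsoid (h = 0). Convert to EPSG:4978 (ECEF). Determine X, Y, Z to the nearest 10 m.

WGS84: a = 6378137 m, e² = 0.006694380; N(φ) = a/√(1−e²sin²φ) = 6390379.864 m.
X = (N+h)·cosφ·cosλ = -2175473.842 m; Y = (N+h)·cosφ·sinλ = -3571114.263 m; Z = (N(1−e²)+h)·sinφ = 4799980.348 m.

X -2175470 m, Y -3571110 m, Z 4799980 m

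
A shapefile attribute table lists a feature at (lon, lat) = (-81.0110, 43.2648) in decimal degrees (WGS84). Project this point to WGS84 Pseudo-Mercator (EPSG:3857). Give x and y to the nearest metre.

x -9018103 m, y 5352364 m

Web Mercator is spherical with R = a = 6378137 m.
x = R·λ = 6378137 × -1.413908680 = -9018103.269 m.
y = R·ln tan(π/4 + φ/2) = 6378137 × 0.839173626 = 5352364.354 m.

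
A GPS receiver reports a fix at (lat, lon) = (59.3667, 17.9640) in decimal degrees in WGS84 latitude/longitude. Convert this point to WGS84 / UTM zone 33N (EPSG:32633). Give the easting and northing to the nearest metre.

E 668438 m, N 6584635 m

Zone 33 central meridian λ₀ = 6×33 − 183 = 15°; Δλ = +2.9640°.
Transverse Mercator on WGS84 with k₀ = 0.9996 gives E = 668438.400 m, N = 6584635.489 m.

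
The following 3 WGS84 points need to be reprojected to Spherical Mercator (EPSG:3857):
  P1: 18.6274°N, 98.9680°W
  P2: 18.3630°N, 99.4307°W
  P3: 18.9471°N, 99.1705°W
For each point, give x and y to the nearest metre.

P1: x -11017067 m, y 2111117 m; P2: x -11068575 m, y 2080081 m; P3: x -11039610 m, y 2148709 m

Web Mercator: x = R·λ, y = R·ln tan(π/4+φ/2), R = 6378137 m.
P1 (18.6274°, -98.9680°) → (-11017067.365, 2111117.035) m.
P2 (18.3630°, -99.4307°) → (-11068574.893, 2080081.133) m.
P3 (18.9471°, -99.1705°) → (-11039609.562, 2148708.786) m.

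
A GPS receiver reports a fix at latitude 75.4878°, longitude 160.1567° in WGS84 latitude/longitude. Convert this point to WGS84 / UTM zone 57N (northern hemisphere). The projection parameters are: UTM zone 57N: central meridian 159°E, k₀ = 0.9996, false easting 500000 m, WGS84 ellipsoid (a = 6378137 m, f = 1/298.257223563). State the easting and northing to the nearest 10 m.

Zone 57 central meridian λ₀ = 6×57 − 183 = 159°; Δλ = +1.1567°.
Transverse Mercator on WGS84 with k₀ = 0.9996 gives E = 532353.117 m, N = 8378349.808 m.

E 532350 m, N 8378350 m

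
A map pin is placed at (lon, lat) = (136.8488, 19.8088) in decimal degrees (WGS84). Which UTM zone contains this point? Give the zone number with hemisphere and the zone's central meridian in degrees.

Zone 53N, central meridian 135°

UTM zone = ⌊(λ + 180)/6⌋ + 1; 136.8488° ∈ [132°, 138°) → zone 53.
Hemisphere: N (φ ≥ 0).
Central meridian λ₀ = 6×53 − 183 = 135°.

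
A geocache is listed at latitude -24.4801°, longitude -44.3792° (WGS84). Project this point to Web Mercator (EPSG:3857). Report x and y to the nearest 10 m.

Web Mercator is spherical with R = a = 6378137 m.
x = R·λ = 6378137 × -0.774563159 = -4940269.946 m.
y = R·ln tan(π/4 + φ/2) = 6378137 × -0.440884301 = -2812020.472 m.

x -4940270 m, y -2812020 m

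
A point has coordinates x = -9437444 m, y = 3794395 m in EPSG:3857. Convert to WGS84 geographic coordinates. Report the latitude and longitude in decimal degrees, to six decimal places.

R = 6378137 m. λ = x/R = -84.77800188°.
φ = 2·arctan(exp(y/R)) − 90° = 2·arctan(1.81286) − 90° = 32.23649908°.

lat 32.236499°, lon -84.778002°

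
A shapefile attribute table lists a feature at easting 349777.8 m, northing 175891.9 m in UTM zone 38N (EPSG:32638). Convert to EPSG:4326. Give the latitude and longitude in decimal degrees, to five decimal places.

lat 1.59090°, lon 43.64960°

Zone 38N: λ₀ = 45°, k₀ = 0.9996, false easting 500000 m.
Meridian distance M = (N − FN)/k₀ = 175962.3 m.
Inverse transverse Mercator on WGS84 gives φ = 1.59090037°, λ = 43.64959961°.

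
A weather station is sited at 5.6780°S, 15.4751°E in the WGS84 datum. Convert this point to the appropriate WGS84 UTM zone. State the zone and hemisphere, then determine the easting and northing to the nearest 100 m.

Longitude 15.4751° lies in the 6° band [12°, 18°), giving zone 33; latitude is south of the equator, so 33S.
Zone 33 central meridian λ₀ = 6×33 − 183 = 15°; Δλ = +0.4751°.
Transverse Mercator on WGS84 with k₀ = 0.9996 gives E = 552609.670 m, N = 9372368.227 m.

Zone 33S: E 552600 m, N 9372400 m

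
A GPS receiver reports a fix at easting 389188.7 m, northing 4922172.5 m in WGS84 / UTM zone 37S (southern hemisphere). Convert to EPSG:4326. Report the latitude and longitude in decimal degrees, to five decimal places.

lat -45.84510°, lon 37.57290°

Zone 37S: λ₀ = 39°, k₀ = 0.9996, false easting 500000 m, false northing 10000000 m.
Meridian distance M = (N − FN)/k₀ = -5079859.4 m.
Inverse transverse Mercator on WGS84 gives φ = -45.84510014°, λ = 37.57289983°.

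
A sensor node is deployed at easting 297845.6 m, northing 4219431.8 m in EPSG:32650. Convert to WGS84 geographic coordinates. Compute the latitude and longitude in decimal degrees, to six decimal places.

Zone 50N: λ₀ = 117°, k₀ = 0.9996, false easting 500000 m.
Meridian distance M = (N − FN)/k₀ = 4221120.2 m.
Inverse transverse Mercator on WGS84 gives φ = 38.10010003°, λ = 114.69450037°.

lat 38.100100°, lon 114.694500°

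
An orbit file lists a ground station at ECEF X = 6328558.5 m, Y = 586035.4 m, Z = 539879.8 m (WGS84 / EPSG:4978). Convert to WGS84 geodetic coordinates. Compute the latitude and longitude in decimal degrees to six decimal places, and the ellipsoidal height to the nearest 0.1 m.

lat 4.887900°, lon 5.290600°, h 540.3 m

λ = atan2(Y, X) = 5.29059970°; p = √(X²+Y²) = 6355634.5 m.
Bowring's method on WGS84 (a = 6378137 m, b = 6356752.314 m) gives φ = 4.88789980°, h = 540.337 m.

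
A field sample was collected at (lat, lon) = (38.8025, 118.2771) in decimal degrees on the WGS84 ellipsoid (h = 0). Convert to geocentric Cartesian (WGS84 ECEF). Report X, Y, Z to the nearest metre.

WGS84: a = 6378137 m, e² = 0.006694380; N(φ) = a/√(1−e²sin²φ) = 6386536.717 m.
X = (N+h)·cosφ·cosλ = -2357830.811 m; Y = (N+h)·cosφ·sinλ = 4383162.964 m; Z = (N(1−e²)+h)·sinφ = 3975254.206 m.

X -2357831 m, Y 4383163 m, Z 3975254 m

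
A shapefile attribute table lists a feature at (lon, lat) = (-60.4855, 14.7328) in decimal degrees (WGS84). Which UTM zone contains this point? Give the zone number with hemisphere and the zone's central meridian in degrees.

Zone 20N, central meridian -63°

UTM zone = ⌊(λ + 180)/6⌋ + 1; -60.4855° ∈ [-66°, -60°) → zone 20.
Hemisphere: N (φ ≥ 0).
Central meridian λ₀ = 6×20 − 183 = -63°.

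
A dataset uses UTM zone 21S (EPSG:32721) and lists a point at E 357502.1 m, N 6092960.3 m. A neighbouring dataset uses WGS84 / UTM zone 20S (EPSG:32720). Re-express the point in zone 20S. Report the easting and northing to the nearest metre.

E 903171 m, N 6085064 m

UTM 21S → geographic: φ = -35.29639973°, λ = -58.56719951°.
UTM 20S (λ₀ = -63°) forward: E = 903170.941 m, N = 6085064.436 m.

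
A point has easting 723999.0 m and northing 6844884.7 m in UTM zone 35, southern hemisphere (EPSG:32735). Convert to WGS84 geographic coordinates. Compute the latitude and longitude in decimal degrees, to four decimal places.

Zone 35S: λ₀ = 27°, k₀ = 0.9996, false easting 500000 m, false northing 10000000 m.
Meridian distance M = (N − FN)/k₀ = -3156377.9 m.
Inverse transverse Mercator on WGS84 gives φ = -28.50349987°, λ = 29.28859992°.

lat -28.5035°, lon 29.2886°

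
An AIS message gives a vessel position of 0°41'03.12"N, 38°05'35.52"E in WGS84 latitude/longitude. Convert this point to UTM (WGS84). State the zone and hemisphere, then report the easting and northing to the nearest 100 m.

Longitude 38.0932° lies in the 6° band [36°, 42°), giving zone 37; latitude is north of the equator, so 37N.
Zone 37 central meridian λ₀ = 6×37 − 183 = 39°; Δλ = -0.9068°.
Transverse Mercator on WGS84 with k₀ = 0.9996 gives E = 399098.770 m, N = 75634.229 m.

Zone 37N: E 399100 m, N 75600 m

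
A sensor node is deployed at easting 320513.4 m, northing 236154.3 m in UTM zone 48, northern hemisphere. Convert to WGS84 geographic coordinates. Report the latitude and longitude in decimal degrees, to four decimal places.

Zone 48N: λ₀ = 105°, k₀ = 0.9996, false easting 500000 m.
Meridian distance M = (N − FN)/k₀ = 236248.8 m.
Inverse transverse Mercator on WGS84 gives φ = 2.13569963°, λ = 103.38609982°.

lat 2.1357°, lon 103.3861°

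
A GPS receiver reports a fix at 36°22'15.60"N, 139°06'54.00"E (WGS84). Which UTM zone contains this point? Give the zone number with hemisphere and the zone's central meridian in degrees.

Zone 54N, central meridian 141°

UTM zone = ⌊(λ + 180)/6⌋ + 1; 139.1150° ∈ [138°, 144°) → zone 54.
Hemisphere: N (φ ≥ 0).
Central meridian λ₀ = 6×54 − 183 = 141°.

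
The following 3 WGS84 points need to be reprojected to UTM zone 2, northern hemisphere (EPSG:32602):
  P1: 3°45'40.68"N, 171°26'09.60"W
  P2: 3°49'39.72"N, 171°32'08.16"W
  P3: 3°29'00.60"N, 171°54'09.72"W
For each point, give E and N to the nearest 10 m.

UTM zone 2N: λ₀ = -171°, k₀ = 0.9996.
P1 (3.7613°, -171.4360°) → (451587.455, 415754.738) m.
P2 (3.8277°, -171.5356°) → (440532.325, 423100.728) m.
P3 (3.4835°, -171.9027°) → (399732.300, 385084.172) m.

P1: E 451590 m, N 415750 m; P2: E 440530 m, N 423100 m; P3: E 399730 m, N 385080 m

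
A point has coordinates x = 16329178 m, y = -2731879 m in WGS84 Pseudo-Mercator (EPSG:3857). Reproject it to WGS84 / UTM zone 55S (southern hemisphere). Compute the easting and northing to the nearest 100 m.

E 468200 m, N 7365300 m

Web Mercator inverse (R = 6378137 m) → φ = -23.82319991°, λ = 146.68750175°.
UTM 55S forward: E = 468172.087 m, N = 7365312.408 m.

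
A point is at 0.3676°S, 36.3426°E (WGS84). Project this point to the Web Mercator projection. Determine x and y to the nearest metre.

Web Mercator is spherical with R = a = 6378137 m.
x = R·λ = 6378137 × 0.634298029 = 4045639.726 m.
y = R·ln tan(π/4 + φ/2) = 6378137 × -0.006415874 = -40921.326 m.

x 4045640 m, y -40921 m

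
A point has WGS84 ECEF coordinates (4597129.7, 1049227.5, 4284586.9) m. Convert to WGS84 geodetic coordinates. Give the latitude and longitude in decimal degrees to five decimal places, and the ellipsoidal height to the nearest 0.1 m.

lat 42.45130°, lon 12.85670°, h 2758.9 m

λ = atan2(Y, X) = 12.85670034°; p = √(X²+Y²) = 4715345.1 m.
Bowring's method on WGS84 (a = 6378137 m, b = 6356752.314 m) gives φ = 42.45130037°, h = 2758.899 m.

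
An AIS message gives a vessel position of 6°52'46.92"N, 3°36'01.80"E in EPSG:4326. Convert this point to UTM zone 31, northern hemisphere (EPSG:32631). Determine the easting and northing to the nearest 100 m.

Zone 31 central meridian λ₀ = 6×31 − 183 = 3°; Δλ = +0.6005°.
Transverse Mercator on WGS84 with k₀ = 0.9996 gives E = 566343.870 m, N = 760491.798 m.

E 566300 m, N 760500 m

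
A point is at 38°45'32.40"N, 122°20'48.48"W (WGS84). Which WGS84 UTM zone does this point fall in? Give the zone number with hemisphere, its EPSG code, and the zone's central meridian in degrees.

Zone 10N (EPSG:32610), central meridian -123°

UTM zone = ⌊(λ + 180)/6⌋ + 1; -122.3468° ∈ [-126°, -120°) → zone 10.
Hemisphere: N (φ ≥ 0).
Central meridian λ₀ = 6×10 − 183 = -123°.
EPSG code: 32610.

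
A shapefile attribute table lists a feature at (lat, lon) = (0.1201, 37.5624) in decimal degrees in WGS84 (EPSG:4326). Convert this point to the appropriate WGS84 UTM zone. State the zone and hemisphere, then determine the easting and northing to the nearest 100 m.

Longitude 37.5624° lies in the 6° band [36°, 42°), giving zone 37; latitude is north of the equator, so 37N.
Zone 37 central meridian λ₀ = 6×37 − 183 = 39°; Δλ = -1.4376°.
Transverse Mercator on WGS84 with k₀ = 0.9996 gives E = 340014.562 m, N = 13278.867 m.

Zone 37N: E 340000 m, N 13300 m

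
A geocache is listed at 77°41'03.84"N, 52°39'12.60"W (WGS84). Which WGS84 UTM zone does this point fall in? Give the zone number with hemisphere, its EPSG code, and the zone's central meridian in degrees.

UTM zone = ⌊(λ + 180)/6⌋ + 1; -52.6535° ∈ [-54°, -48°) → zone 22.
Hemisphere: N (φ ≥ 0).
Central meridian λ₀ = 6×22 − 183 = -51°.
EPSG code: 32622.

Zone 22N (EPSG:32622), central meridian -51°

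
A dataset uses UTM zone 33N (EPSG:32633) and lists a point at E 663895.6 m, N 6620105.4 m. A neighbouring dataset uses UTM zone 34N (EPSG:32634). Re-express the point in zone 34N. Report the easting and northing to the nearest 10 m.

UTM 33N → geographic: φ = 59.68659990°, λ = 17.91149955°.
UTM 34N (λ₀ = 21°) forward: E = 326145.178 m, N = 6620555.980 m.

E 326150 m, N 6620560 m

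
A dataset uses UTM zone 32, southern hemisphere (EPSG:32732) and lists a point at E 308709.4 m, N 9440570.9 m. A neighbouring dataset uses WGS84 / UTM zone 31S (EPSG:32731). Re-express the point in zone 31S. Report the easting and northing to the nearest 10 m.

E 974240 m, N 9439260 m

UTM 32S → geographic: φ = -5.05890025°, λ = 7.27450041°.
UTM 31S (λ₀ = 3°) forward: E = 974240.561 m, N = 9439262.842 m.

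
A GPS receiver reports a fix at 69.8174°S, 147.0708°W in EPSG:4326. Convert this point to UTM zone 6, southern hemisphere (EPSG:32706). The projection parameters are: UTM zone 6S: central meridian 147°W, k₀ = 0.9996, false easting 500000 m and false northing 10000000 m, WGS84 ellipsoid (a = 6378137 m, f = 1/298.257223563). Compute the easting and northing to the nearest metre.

Zone 6 central meridian λ₀ = 6×6 − 183 = -147°; Δλ = -0.0708°.
Transverse Mercator on WGS84 with k₀ = 0.9996 gives E = 497273.844 m, N = 2254488.150 m.

E 497274 m, N 2254488 m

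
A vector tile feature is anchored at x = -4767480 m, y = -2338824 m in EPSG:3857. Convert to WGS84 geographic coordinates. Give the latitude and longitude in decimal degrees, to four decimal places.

R = 6378137 m. λ = x/R = -42.82700151°.
φ = 2·arctan(exp(y/R)) − 90° = 2·arctan(0.69302) − 90° = -20.55439858°.

lat -20.5544°, lon -42.8270°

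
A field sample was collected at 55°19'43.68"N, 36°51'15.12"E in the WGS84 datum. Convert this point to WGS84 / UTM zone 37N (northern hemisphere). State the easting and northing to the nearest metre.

Zone 37 central meridian λ₀ = 6×37 − 183 = 39°; Δλ = -2.1458°.
Transverse Mercator on WGS84 with k₀ = 0.9996 gives E = 363872.289 m, N = 6133477.794 m.

E 363872 m, N 6133478 m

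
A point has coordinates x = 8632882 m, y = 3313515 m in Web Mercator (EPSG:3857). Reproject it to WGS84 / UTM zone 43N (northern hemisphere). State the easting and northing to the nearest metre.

Web Mercator inverse (R = 6378137 m) → φ = 28.51069768°, λ = 77.55049847°.
UTM 43N forward: E = 749624.429 m, N = 3156430.195 m.

E 749624 m, N 3156430 m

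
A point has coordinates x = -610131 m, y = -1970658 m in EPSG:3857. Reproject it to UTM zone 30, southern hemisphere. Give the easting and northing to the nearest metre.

E 236463 m, N 8071431 m

Web Mercator inverse (R = 6378137 m) → φ = -17.42760405°, λ = -5.48090003°.
UTM 30S forward: E = 236463.097 m, N = 8071430.691 m.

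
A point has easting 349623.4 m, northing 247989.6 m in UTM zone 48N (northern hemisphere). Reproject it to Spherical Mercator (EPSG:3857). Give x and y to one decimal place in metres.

x 11538009.2 m, y 249753.4 m

Unproject from UTM 48N (λ₀ = 105°) → φ = 2.24299974°, λ = 103.64770022°.
Web Mercator (R = 6378137 m): x = 11538009.211 m, y = 249753.390 m.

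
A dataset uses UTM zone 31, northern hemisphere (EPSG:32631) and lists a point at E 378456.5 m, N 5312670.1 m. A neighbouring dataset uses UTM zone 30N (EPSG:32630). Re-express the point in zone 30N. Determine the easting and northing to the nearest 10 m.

UTM 31N → geographic: φ = 47.95579994°, λ = 1.37200017°.
UTM 30N (λ₀ = -3°) forward: E = 826377.546 m, N = 5320643.546 m.

E 826380 m, N 5320640 m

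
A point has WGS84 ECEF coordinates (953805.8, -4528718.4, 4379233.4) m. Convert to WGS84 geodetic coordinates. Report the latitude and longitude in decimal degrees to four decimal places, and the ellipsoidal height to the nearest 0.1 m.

λ = atan2(Y, X) = -78.10660034°; p = √(X²+Y²) = 4628070.4 m.
Bowring's method on WGS84 (a = 6378137 m, b = 6356752.314 m) gives φ = 43.60959968°, h = 3547.472 m.

lat 43.6096°, lon -78.1066°, h 3547.5 m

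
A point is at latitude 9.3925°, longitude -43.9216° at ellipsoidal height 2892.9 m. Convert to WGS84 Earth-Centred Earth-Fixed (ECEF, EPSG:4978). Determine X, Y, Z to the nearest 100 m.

X 4535000 m, Y -4367400 m, Z 1034500 m

WGS84: a = 6378137 m, e² = 0.006694380; N(φ) = a/√(1−e²sin²φ) = 6378705.664 m.
X = (N+h)·cosφ·cosλ = 4534975.262 m; Y = (N+h)·cosφ·sinλ = -4367398.286 m; Z = (N(1−e²)+h)·sinφ = 1034487.839 m.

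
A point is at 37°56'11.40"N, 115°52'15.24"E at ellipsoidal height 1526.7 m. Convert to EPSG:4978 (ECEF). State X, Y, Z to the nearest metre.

WGS84: a = 6378137 m, e² = 0.006694380; N(φ) = a/√(1−e²sin²φ) = 6386221.436 m.
X = (N+h)·cosφ·cosλ = -2198292.144 m; Y = (N+h)·cosφ·sinλ = 4533061.882 m; Z = (N(1−e²)+h)·sinφ = 3900826.074 m.

X -2198292 m, Y 4533062 m, Z 3900826 m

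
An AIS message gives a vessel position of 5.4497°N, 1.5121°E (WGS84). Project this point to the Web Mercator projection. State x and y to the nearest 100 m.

Web Mercator is spherical with R = a = 6378137 m.
x = R·λ = 6378137 × 0.026391124 = 168326.202 m.
y = R·ln tan(π/4 + φ/2) = 6378137 × 0.095258950 = 607574.632 m.

x 168300 m, y 607600 m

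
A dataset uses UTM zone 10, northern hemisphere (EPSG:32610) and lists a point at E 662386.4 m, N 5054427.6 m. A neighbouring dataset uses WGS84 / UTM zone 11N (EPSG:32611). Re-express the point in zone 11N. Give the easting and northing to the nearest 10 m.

E 194660 m, N 5059780 m

UTM 10N → geographic: φ = 45.62440041°, λ = -120.91690044°.
UTM 11N (λ₀ = -117°) forward: E = 194664.684 m, N = 5059782.875 m.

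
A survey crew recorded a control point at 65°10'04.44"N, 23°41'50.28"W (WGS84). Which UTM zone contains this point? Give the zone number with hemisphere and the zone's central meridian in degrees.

UTM zone = ⌊(λ + 180)/6⌋ + 1; -23.6973° ∈ [-24°, -18°) → zone 27.
Hemisphere: N (φ ≥ 0).
Central meridian λ₀ = 6×27 − 183 = -21°.

Zone 27N, central meridian -21°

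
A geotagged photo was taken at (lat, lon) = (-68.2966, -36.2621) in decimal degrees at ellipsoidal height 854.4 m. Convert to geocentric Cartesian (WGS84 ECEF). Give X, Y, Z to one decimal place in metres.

X 1907597.6 m, Y -1399328.0 m, Z -5904200.2 m

WGS84: a = 6378137 m, e² = 0.006694380; N(φ) = a/√(1−e²sin²φ) = 6396646.572 m.
X = (N+h)·cosφ·cosλ = 1907597.595 m; Y = (N+h)·cosφ·sinλ = -1399327.964 m; Z = (N(1−e²)+h)·sinφ = -5904200.162 m.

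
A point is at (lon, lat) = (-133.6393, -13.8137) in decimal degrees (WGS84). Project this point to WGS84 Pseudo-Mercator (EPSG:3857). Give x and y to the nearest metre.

Web Mercator is spherical with R = a = 6378137 m.
x = R·λ = 6378137 × -2.332445795 = -14876658.826 m.
y = R·ln tan(π/4 + φ/2) = 6378137 × -0.243464739 = -1552851.458 m.

x -14876659 m, y -1552851 m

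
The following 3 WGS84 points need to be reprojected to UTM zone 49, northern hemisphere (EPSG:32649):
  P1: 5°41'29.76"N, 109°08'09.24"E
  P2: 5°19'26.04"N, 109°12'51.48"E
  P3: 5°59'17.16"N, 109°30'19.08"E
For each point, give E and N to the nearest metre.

UTM zone 49N: λ₀ = 111°, k₀ = 0.9996.
P1 (5.6916°, 109.1359°) → (293552.191, 629446.699) m.
P2 (5.3239°, 109.2143°) → (302116.090, 588754.080) m.
P3 (5.9881°, 109.5053°) → (334560.331, 662114.276) m.

P1: E 293552 m, N 629447 m; P2: E 302116 m, N 588754 m; P3: E 334560 m, N 662114 m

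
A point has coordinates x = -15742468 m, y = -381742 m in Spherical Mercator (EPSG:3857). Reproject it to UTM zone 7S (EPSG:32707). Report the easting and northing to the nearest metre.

Web Mercator inverse (R = 6378137 m) → φ = -3.42720118°, λ = -141.41699614°.
UTM 7S forward: E = 453680.793 m, N = 9621176.686 m.

E 453681 m, N 9621177 m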